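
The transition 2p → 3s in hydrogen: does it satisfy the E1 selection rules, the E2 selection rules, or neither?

Δl = 0 − 1 = -1; l_i + l_f = 1.
E1 (Δl = ±1): satisfied.
E2 (Δl = 0,±2, l_i+l_f ≥ 2): not satisfied.

E1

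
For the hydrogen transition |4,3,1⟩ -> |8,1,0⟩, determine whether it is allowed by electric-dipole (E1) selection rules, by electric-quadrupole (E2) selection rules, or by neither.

E2

Δl = 1 − 3 = -2; l_i + l_f = 4.
Δm_l = -1.
E1 (Δl = ±1, |Δm_l| ≤ 1): not satisfied.
E2 (Δl = 0,±2, l_i+l_f ≥ 2, |Δm_l| ≤ 2): satisfied.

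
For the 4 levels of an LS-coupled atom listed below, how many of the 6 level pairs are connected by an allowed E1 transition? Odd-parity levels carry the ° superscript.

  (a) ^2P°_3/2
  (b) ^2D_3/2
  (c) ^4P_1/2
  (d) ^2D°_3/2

(a)–(b): allowed.
(a)–(c): forbidden (ΔS).
(a)–(d): forbidden (parity).
(b)–(c): forbidden (parity, ΔS).
(b)–(d): allowed.
(c)–(d): forbidden (ΔS).
Allowed pairs: 2 of 6.

2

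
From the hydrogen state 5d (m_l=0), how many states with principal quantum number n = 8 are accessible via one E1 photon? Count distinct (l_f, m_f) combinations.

E1 requires Δl = ±1, so l_f ∈ {1, 3}; with 0 ≤ l_f ≤ n_f−1 = 7, the allowed l_f values are {1, 3}.
For l_f = 1: m_f ∈ {m_i−1, m_i, m_i+1} ∩ [−1, 1] = {-1, 0, 1} → 3 states.
For l_f = 3: m_f ∈ {m_i−1, m_i, m_i+1} ∩ [−3, 3] = {-1, 0, 1} → 3 states.
Total: 6.

6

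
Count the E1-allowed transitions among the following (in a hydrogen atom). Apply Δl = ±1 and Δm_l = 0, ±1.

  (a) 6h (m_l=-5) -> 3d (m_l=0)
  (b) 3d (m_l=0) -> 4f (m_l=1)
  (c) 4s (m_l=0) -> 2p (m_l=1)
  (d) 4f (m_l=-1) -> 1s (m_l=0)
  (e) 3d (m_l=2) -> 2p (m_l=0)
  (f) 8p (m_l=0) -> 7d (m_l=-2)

(a) forbidden — Δl = -3 (E1 requires Δl = ±1); Δm_l = +5 (E1 requires Δm_l = 0, ±1)
(b) allowed
(c) allowed
(d) forbidden — Δl = -3 (E1 requires Δl = ±1)
(e) forbidden — Δm_l = -2 (E1 requires Δm_l = 0, ±1)
(f) forbidden — Δm_l = -2 (E1 requires Δm_l = 0, ±1)
Total allowed: 2 of 6.

2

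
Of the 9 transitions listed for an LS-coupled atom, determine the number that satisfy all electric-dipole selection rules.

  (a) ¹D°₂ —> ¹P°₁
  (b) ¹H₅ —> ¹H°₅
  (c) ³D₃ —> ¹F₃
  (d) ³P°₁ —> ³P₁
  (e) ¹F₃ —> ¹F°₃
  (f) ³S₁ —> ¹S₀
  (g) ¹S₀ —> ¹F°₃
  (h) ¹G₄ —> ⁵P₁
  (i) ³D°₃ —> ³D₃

(a) forbidden (parity fails)
(b) allowed
(c) forbidden (parity, ΔS fail)
(d) allowed
(e) allowed
(f) forbidden (parity, ΔS, ΔL fail)
(g) forbidden (ΔL, ΔJ fail)
(h) forbidden (parity, ΔS, ΔL, ΔJ fail)
(i) allowed
Total allowed: 4 of 9.

4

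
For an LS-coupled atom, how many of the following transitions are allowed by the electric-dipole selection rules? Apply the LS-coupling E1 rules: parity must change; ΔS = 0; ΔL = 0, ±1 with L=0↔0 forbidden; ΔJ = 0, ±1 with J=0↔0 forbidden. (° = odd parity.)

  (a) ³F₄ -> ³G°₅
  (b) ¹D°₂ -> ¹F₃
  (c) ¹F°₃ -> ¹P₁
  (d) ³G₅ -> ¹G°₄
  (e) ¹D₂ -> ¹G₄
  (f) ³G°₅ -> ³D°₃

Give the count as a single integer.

(a) allowed
(b) allowed
(c) forbidden (ΔL, ΔJ fail)
(d) forbidden (ΔS fails)
(e) forbidden (parity, ΔL, ΔJ fail)
(f) forbidden (parity, ΔL, ΔJ fail)
Total allowed: 2 of 6.

2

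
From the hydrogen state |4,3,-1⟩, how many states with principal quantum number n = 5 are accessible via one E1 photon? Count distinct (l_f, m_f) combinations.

6

E1 requires Δl = ±1, so l_f ∈ {2, 4}; with 0 ≤ l_f ≤ n_f−1 = 4, the allowed l_f values are {2, 4}.
For l_f = 2: m_f ∈ {m_i−1, m_i, m_i+1} ∩ [−2, 2] = {-2, -1, 0} → 3 states.
For l_f = 4: m_f ∈ {m_i−1, m_i, m_i+1} ∩ [−4, 4] = {-2, -1, 0} → 3 states.
Total: 6.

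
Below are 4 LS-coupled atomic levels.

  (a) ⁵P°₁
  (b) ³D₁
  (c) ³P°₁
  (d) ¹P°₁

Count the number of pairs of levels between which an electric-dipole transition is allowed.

(a)–(b): forbidden (ΔS).
(a)–(c): forbidden (parity, ΔS).
(a)–(d): forbidden (parity, ΔS).
(b)–(c): allowed.
(b)–(d): forbidden (ΔS).
(c)–(d): forbidden (parity, ΔS).
Allowed pairs: 1 of 6.

1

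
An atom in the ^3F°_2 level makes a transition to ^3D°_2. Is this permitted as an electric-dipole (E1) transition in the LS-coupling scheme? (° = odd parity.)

Initial level: S=1, L=3, J=2, parity odd. Final level: S=1, L=2, J=2, parity odd.
Parity must change: odd → odd — ✗.
ΔS = 0: S: 1 → 1 — ✓.
ΔL = 0, ±1 (not L=0↔0): L: 3 → 2, ΔL = -1 — ✓.
ΔJ = 0, ±1 (not J=0↔0): J: 2 → 2, ΔJ = +0 — ✓.
Rule(s) violated: parity.

forbidden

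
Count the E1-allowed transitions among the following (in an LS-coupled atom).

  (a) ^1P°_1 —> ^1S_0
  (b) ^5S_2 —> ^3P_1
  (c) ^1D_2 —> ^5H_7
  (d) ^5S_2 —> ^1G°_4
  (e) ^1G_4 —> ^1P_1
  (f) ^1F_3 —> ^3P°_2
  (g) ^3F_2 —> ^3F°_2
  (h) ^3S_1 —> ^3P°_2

3

(a) allowed
(b) forbidden (parity, ΔS fail)
(c) forbidden (parity, ΔS, ΔL, ΔJ fail)
(d) forbidden (ΔS, ΔL, ΔJ fail)
(e) forbidden (parity, ΔL, ΔJ fail)
(f) forbidden (ΔS, ΔL fail)
(g) allowed
(h) allowed
Total allowed: 3 of 8.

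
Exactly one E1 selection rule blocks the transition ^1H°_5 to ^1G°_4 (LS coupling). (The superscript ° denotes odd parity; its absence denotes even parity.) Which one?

Initial level: S=0, L=5, J=5, parity odd. Final level: S=0, L=4, J=4, parity odd.
Parity must change: odd → odd — fails.
ΔS = 0: S: 0 → 0 — ok.
ΔL = 0, ±1 (not L=0↔0): L: 5 → 4, ΔL = -1 — ok.
ΔJ = 0, ±1 (not J=0↔0): J: 5 → 4, ΔJ = -1 — ok.

parity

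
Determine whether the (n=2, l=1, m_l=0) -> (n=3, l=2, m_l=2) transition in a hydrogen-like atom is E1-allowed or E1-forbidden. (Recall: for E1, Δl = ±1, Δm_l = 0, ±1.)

Δl = 2 − 1 = +1; the E1 rule Δl = ±1 is passes.
m_l: 0 → 2 (Δm_l = +2). |Δm_l| ≤ 1 fails.
The transition is electric-dipole forbidden.

forbidden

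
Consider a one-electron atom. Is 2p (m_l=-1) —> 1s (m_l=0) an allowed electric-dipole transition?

allowed

l: 1 → 0 (Δl = -1). Δl = ±1 ok.
Δm_l = 0 − (-1) = +1. E1 requires Δm_l = 0, ±1: ok.
All E1 selection rules are satisfied.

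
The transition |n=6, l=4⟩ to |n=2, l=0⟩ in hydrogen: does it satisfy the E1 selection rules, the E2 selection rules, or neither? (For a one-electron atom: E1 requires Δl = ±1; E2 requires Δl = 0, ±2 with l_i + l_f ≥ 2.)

neither

Δl = 0 − 4 = -4; l_i + l_f = 4.
E1 (Δl = ±1): not satisfied.
E2 (Δl = 0,±2, l_i+l_f ≥ 2): not satisfied.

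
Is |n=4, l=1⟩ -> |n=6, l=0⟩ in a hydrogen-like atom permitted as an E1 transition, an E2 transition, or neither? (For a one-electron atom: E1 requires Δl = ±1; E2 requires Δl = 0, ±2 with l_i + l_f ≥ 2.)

E1

Δl = 0 − 1 = -1; l_i + l_f = 1.
E1 (Δl = ±1): satisfied.
E2 (Δl = 0,±2, l_i+l_f ≥ 2): not satisfied.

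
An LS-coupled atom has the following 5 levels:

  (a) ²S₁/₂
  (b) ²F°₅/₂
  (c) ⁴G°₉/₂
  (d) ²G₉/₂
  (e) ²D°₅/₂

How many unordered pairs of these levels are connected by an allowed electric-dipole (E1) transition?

(a)–(b): forbidden (ΔL, ΔJ).
(a)–(c): forbidden (ΔS, ΔL, ΔJ).
(a)–(d): forbidden (parity, ΔL, ΔJ).
(a)–(e): forbidden (ΔL, ΔJ).
(b)–(c): forbidden (parity, ΔS, ΔJ).
(b)–(d): forbidden (ΔJ).
(b)–(e): forbidden (parity).
(c)–(d): forbidden (ΔS).
(c)–(e): forbidden (parity, ΔS, ΔL, ΔJ).
(d)–(e): forbidden (ΔL, ΔJ).
Allowed pairs: 0 of 10.

0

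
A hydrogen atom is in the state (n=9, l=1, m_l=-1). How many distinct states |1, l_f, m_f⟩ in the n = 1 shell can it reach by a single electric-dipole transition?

1

E1 requires Δl = ±1, so l_f ∈ {0, 2}; with 0 ≤ l_f ≤ n_f−1 = 0, the allowed l_f values are {0}.
For l_f = 0: m_f ∈ {m_i−1, m_i, m_i+1} ∩ [−0, 0] = {0} → 1 state.
Total: 1.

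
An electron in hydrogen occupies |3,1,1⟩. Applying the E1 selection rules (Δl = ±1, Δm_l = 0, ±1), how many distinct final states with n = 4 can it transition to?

E1 requires Δl = ±1, so l_f ∈ {0, 2}; with 0 ≤ l_f ≤ n_f−1 = 3, the allowed l_f values are {0, 2}.
For l_f = 0: m_f ∈ {m_i−1, m_i, m_i+1} ∩ [−0, 0] = {0} → 1 state.
For l_f = 2: m_f ∈ {m_i−1, m_i, m_i+1} ∩ [−2, 2] = {0, 1, 2} → 3 states.
Total: 4.

4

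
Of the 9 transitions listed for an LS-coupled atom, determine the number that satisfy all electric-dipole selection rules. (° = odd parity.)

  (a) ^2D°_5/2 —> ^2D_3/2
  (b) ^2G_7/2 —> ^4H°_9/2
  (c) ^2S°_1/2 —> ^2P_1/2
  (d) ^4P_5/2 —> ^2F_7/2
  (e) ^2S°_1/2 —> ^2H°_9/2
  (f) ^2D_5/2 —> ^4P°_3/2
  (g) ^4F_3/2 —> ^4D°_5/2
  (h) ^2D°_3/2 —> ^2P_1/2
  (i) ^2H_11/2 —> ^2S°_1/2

4

(a) allowed
(b) forbidden (ΔS fails)
(c) allowed
(d) forbidden (parity, ΔS, ΔL fail)
(e) forbidden (parity, ΔL, ΔJ fail)
(f) forbidden (ΔS fails)
(g) allowed
(h) allowed
(i) forbidden (ΔL, ΔJ fail)
Total allowed: 4 of 9.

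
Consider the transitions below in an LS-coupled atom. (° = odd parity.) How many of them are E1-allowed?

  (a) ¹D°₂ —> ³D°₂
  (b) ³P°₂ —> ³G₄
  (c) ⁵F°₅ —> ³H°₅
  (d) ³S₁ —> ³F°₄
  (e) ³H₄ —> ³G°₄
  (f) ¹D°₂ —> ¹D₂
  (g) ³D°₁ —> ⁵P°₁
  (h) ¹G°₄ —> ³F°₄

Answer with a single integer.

2

(a) forbidden (parity, ΔS fail)
(b) forbidden (ΔL, ΔJ fail)
(c) forbidden (parity, ΔS, ΔL fail)
(d) forbidden (ΔL, ΔJ fail)
(e) allowed
(f) allowed
(g) forbidden (parity, ΔS fail)
(h) forbidden (parity, ΔS fail)
Total allowed: 2 of 8.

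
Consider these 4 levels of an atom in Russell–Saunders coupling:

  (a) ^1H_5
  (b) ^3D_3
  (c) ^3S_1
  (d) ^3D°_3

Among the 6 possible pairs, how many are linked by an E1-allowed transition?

1

(a)–(b): forbidden (parity, ΔS, ΔL, ΔJ).
(a)–(c): forbidden (parity, ΔS, ΔL, ΔJ).
(a)–(d): forbidden (ΔS, ΔL, ΔJ).
(b)–(c): forbidden (parity, ΔL, ΔJ).
(b)–(d): allowed.
(c)–(d): forbidden (ΔL, ΔJ).
Allowed pairs: 1 of 6.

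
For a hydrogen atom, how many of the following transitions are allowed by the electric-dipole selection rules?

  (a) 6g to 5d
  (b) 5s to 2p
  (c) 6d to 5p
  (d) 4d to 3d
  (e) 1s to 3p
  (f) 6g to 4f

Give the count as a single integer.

(a) forbidden — Δl = -2 (E1 requires Δl = ±1)
(b) allowed
(c) allowed
(d) forbidden — Δl = +0 (E1 requires Δl = ±1)
(e) allowed
(f) allowed
Total allowed: 4 of 6.

4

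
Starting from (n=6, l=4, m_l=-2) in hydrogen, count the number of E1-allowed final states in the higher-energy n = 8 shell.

E1 requires Δl = ±1, so l_f ∈ {3, 5}; with 0 ≤ l_f ≤ n_f−1 = 7, the allowed l_f values are {3, 5}.
For l_f = 3: m_f ∈ {m_i−1, m_i, m_i+1} ∩ [−3, 3] = {-3, -2, -1} → 3 states.
For l_f = 5: m_f ∈ {m_i−1, m_i, m_i+1} ∩ [−5, 5] = {-3, -2, -1} → 3 states.
Total: 6.

6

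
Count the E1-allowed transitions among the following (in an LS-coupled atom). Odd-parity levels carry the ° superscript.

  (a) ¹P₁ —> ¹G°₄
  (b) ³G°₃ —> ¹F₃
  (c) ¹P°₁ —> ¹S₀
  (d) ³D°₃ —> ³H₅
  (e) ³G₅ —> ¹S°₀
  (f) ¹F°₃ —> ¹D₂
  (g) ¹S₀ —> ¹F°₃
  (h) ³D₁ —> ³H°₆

2

(a) forbidden (ΔL, ΔJ fail)
(b) forbidden (ΔS fails)
(c) allowed
(d) forbidden (ΔL, ΔJ fail)
(e) forbidden (ΔS, ΔL, ΔJ fail)
(f) allowed
(g) forbidden (ΔL, ΔJ fail)
(h) forbidden (ΔL, ΔJ fail)
Total allowed: 2 of 8.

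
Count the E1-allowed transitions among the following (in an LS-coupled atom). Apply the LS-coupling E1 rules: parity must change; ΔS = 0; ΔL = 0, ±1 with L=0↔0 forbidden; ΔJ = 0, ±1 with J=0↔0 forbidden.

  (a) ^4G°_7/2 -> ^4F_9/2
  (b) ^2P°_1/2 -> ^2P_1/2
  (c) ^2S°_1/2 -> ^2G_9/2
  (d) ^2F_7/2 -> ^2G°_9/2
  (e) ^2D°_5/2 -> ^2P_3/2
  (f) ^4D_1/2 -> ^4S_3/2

(a) allowed
(b) allowed
(c) forbidden (ΔL, ΔJ fail)
(d) allowed
(e) allowed
(f) forbidden (parity, ΔL fail)
Total allowed: 4 of 6.

4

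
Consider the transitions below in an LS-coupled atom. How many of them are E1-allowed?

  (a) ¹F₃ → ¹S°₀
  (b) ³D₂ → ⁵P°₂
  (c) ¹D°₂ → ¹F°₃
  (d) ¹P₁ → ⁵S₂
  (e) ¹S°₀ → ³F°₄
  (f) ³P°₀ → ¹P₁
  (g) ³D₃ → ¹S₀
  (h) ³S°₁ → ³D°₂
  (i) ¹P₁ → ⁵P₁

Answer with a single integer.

(a) forbidden (ΔL, ΔJ fail)
(b) forbidden (ΔS fails)
(c) forbidden (parity fails)
(d) forbidden (parity, ΔS fail)
(e) forbidden (parity, ΔS, ΔL, ΔJ fail)
(f) forbidden (ΔS fails)
(g) forbidden (parity, ΔS, ΔL, ΔJ fail)
(h) forbidden (parity, ΔL fail)
(i) forbidden (parity, ΔS fail)
Total allowed: 0 of 9.

0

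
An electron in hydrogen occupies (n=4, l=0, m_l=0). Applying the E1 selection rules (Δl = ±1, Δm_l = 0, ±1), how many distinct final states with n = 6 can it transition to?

3

E1 requires Δl = ±1, so l_f ∈ {-1, 1}; with 0 ≤ l_f ≤ n_f−1 = 5, the allowed l_f values are {1}.
For l_f = 1: m_f ∈ {m_i−1, m_i, m_i+1} ∩ [−1, 1] = {-1, 0, 1} → 3 states.
Total: 3.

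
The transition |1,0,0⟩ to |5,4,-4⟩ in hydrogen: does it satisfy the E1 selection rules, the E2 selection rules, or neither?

neither

Δl = 4 − 0 = +4; l_i + l_f = 4.
Δm_l = -4.
E1 (Δl = ±1, |Δm_l| ≤ 1): not satisfied.
E2 (Δl = 0,±2, l_i+l_f ≥ 2, |Δm_l| ≤ 2): not satisfied.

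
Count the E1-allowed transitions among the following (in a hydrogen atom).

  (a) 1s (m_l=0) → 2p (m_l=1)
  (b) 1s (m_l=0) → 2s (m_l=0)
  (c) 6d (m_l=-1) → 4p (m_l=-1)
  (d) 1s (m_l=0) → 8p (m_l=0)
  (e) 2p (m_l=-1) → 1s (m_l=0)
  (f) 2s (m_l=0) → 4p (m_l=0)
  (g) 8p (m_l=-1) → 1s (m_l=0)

(a) allowed
(b) forbidden — Δl = +0 (E1 requires Δl = ±1)
(c) allowed
(d) allowed
(e) allowed
(f) allowed
(g) allowed
Total allowed: 6 of 7.

6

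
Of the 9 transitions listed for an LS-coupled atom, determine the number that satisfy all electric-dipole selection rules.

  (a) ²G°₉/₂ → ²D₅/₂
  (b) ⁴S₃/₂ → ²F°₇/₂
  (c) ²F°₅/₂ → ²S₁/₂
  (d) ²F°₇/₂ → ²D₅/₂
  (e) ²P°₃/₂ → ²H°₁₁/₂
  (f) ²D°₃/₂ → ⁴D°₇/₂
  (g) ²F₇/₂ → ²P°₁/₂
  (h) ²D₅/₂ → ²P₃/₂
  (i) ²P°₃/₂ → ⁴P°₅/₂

1

(a) forbidden (ΔL, ΔJ fail)
(b) forbidden (ΔS, ΔL, ΔJ fail)
(c) forbidden (ΔL, ΔJ fail)
(d) allowed
(e) forbidden (parity, ΔL, ΔJ fail)
(f) forbidden (parity, ΔS, ΔJ fail)
(g) forbidden (ΔL, ΔJ fail)
(h) forbidden (parity fails)
(i) forbidden (parity, ΔS fail)
Total allowed: 1 of 9.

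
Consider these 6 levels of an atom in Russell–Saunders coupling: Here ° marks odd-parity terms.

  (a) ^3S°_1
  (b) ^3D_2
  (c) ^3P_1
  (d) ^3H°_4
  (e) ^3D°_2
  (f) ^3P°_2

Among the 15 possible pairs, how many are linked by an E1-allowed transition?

5

(a)–(b): forbidden (ΔL).
(a)–(c): allowed.
(a)–(d): forbidden (parity, ΔL, ΔJ).
(a)–(e): forbidden (parity, ΔL).
(a)–(f): forbidden (parity).
(b)–(c): forbidden (parity).
(b)–(d): forbidden (ΔL, ΔJ).
(b)–(e): allowed.
(b)–(f): allowed.
(c)–(d): forbidden (ΔL, ΔJ).
(c)–(e): allowed.
(c)–(f): allowed.
(d)–(e): forbidden (parity, ΔL, ΔJ).
(d)–(f): forbidden (parity, ΔL, ΔJ).
(e)–(f): forbidden (parity).
Allowed pairs: 5 of 15.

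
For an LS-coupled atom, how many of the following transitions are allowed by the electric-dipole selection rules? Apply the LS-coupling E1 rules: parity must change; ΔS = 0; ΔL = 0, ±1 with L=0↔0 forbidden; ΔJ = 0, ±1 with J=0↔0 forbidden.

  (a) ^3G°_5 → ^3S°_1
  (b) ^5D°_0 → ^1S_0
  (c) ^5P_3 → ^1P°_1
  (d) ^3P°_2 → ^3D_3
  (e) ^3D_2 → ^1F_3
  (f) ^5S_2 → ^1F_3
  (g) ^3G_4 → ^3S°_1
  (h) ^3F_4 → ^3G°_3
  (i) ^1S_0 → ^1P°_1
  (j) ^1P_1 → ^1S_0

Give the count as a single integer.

(a) forbidden (parity, ΔL, ΔJ fail)
(b) forbidden (ΔS, ΔL, ΔJ fail)
(c) forbidden (ΔS, ΔJ fail)
(d) allowed
(e) forbidden (parity, ΔS fail)
(f) forbidden (parity, ΔS, ΔL fail)
(g) forbidden (ΔL, ΔJ fail)
(h) allowed
(i) allowed
(j) forbidden (parity fails)
Total allowed: 3 of 10.

3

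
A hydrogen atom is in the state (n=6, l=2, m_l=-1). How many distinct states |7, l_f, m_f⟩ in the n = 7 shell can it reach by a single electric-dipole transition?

E1 requires Δl = ±1, so l_f ∈ {1, 3}; with 0 ≤ l_f ≤ n_f−1 = 6, the allowed l_f values are {1, 3}.
For l_f = 1: m_f ∈ {m_i−1, m_i, m_i+1} ∩ [−1, 1] = {-1, 0} → 2 states.
For l_f = 3: m_f ∈ {m_i−1, m_i, m_i+1} ∩ [−3, 3] = {-2, -1, 0} → 3 states.
Total: 5.

5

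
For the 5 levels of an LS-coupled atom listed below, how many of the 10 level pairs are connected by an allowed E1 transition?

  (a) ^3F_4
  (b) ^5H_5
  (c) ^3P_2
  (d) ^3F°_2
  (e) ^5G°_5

(a)–(b): forbidden (parity, ΔS, ΔL).
(a)–(c): forbidden (parity, ΔL, ΔJ).
(a)–(d): forbidden (ΔJ).
(a)–(e): forbidden (ΔS).
(b)–(c): forbidden (parity, ΔS, ΔL, ΔJ).
(b)–(d): forbidden (ΔS, ΔL, ΔJ).
(b)–(e): allowed.
(c)–(d): forbidden (ΔL).
(c)–(e): forbidden (ΔS, ΔL, ΔJ).
(d)–(e): forbidden (parity, ΔS, ΔJ).
Allowed pairs: 1 of 10.

1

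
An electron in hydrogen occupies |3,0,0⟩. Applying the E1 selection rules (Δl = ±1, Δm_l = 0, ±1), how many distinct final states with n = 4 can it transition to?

3

E1 requires Δl = ±1, so l_f ∈ {-1, 1}; with 0 ≤ l_f ≤ n_f−1 = 3, the allowed l_f values are {1}.
For l_f = 1: m_f ∈ {m_i−1, m_i, m_i+1} ∩ [−1, 1] = {-1, 0, 1} → 3 states.
Total: 3.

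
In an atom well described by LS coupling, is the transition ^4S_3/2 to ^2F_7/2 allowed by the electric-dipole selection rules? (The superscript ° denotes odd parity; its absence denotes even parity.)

forbidden

ΔS = 0: S: 3/2 → 1/2 — fails.
ΔJ = 0, ±1 (not J=0↔0): J: 3/2 → 7/2, ΔJ = +2 — fails.
ΔL = 0, ±1 (not L=0↔0): L: 0 → 3, ΔL = +3 — fails.
Parity must change: even → even — fails.
Rule(s) violated: parity, ΔS, ΔL, ΔJ.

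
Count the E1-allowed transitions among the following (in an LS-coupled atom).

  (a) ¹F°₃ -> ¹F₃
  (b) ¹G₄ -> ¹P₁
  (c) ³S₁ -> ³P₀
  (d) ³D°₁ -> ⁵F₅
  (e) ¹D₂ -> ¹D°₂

(a) allowed
(b) forbidden (parity, ΔL, ΔJ fail)
(c) forbidden (parity fails)
(d) forbidden (ΔS, ΔJ fail)
(e) allowed
Total allowed: 2 of 5.

2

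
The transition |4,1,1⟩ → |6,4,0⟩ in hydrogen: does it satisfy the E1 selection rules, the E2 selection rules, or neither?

Δl = 4 − 1 = +3; l_i + l_f = 5.
Δm_l = -1.
E1 (Δl = ±1, |Δm_l| ≤ 1): not satisfied.
E2 (Δl = 0,±2, l_i+l_f ≥ 2, |Δm_l| ≤ 2): not satisfied.

neither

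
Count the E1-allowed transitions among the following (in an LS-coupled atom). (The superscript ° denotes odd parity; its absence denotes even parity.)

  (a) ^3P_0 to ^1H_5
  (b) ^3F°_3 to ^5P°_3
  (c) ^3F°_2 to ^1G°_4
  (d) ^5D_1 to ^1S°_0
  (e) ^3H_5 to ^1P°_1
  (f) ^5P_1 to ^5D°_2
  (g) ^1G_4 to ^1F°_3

2

(a) forbidden (parity, ΔS, ΔL, ΔJ fail)
(b) forbidden (parity, ΔS, ΔL fail)
(c) forbidden (parity, ΔS, ΔJ fail)
(d) forbidden (ΔS, ΔL fail)
(e) forbidden (ΔS, ΔL, ΔJ fail)
(f) allowed
(g) allowed
Total allowed: 2 of 7.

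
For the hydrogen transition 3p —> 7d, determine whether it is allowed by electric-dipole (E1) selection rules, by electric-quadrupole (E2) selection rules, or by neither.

Δl = 2 − 1 = +1; l_i + l_f = 3.
E1 (Δl = ±1): satisfied.
E2 (Δl = 0,±2, l_i+l_f ≥ 2): not satisfied.

E1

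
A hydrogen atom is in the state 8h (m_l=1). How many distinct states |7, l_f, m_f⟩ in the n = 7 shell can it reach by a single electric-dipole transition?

6

E1 requires Δl = ±1, so l_f ∈ {4, 6}; with 0 ≤ l_f ≤ n_f−1 = 6, the allowed l_f values are {4, 6}.
For l_f = 4: m_f ∈ {m_i−1, m_i, m_i+1} ∩ [−4, 4] = {0, 1, 2} → 3 states.
For l_f = 6: m_f ∈ {m_i−1, m_i, m_i+1} ∩ [−6, 6] = {0, 1, 2} → 3 states.
Total: 6.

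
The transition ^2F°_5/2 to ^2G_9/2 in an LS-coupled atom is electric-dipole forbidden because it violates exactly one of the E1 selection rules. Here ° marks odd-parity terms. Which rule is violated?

the ΔJ = 0, ±1 rule

Reading off the term symbols: S 1/2→1/2, L 3→4, J 5/2→9/2, parity odd→even.
ΔJ = 0, ±1 (not J=0↔0): J: 5/2 → 9/2, ΔJ = +2 — violated.
ΔS = 0: S: 1/2 → 1/2 — satisfied.
Parity must change: odd → even — satisfied.
ΔL = 0, ±1 (not L=0↔0): L: 3 → 4, ΔL = +1 — satisfied.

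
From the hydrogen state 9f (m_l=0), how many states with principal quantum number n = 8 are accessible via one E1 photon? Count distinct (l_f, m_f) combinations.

6

E1 requires Δl = ±1, so l_f ∈ {2, 4}; with 0 ≤ l_f ≤ n_f−1 = 7, the allowed l_f values are {2, 4}.
For l_f = 2: m_f ∈ {m_i−1, m_i, m_i+1} ∩ [−2, 2] = {-1, 0, 1} → 3 states.
For l_f = 4: m_f ∈ {m_i−1, m_i, m_i+1} ∩ [−4, 4] = {-1, 0, 1} → 3 states.
Total: 6.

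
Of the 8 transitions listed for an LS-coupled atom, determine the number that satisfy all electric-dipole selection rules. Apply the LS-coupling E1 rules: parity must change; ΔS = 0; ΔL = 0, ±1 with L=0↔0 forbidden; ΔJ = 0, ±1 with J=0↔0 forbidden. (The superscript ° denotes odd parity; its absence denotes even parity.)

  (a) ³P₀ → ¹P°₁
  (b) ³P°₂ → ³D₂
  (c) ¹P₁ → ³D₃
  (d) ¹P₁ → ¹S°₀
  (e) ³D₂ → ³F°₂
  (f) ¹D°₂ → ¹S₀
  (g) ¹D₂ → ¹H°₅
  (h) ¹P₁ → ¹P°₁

4

(a) forbidden (ΔS fails)
(b) allowed
(c) forbidden (parity, ΔS, ΔJ fail)
(d) allowed
(e) allowed
(f) forbidden (ΔL, ΔJ fail)
(g) forbidden (ΔL, ΔJ fail)
(h) allowed
Total allowed: 4 of 8.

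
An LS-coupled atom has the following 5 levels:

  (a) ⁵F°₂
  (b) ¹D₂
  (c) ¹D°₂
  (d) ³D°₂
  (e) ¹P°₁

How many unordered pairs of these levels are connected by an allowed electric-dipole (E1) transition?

2

(a)–(b): forbidden (ΔS).
(a)–(c): forbidden (parity, ΔS).
(a)–(d): forbidden (parity, ΔS).
(a)–(e): forbidden (parity, ΔS, ΔL).
(b)–(c): allowed.
(b)–(d): forbidden (ΔS).
(b)–(e): allowed.
(c)–(d): forbidden (parity, ΔS).
(c)–(e): forbidden (parity).
(d)–(e): forbidden (parity, ΔS).
Allowed pairs: 2 of 10.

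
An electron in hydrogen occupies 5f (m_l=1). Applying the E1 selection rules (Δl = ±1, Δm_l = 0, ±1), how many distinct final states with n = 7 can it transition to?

E1 requires Δl = ±1, so l_f ∈ {2, 4}; with 0 ≤ l_f ≤ n_f−1 = 6, the allowed l_f values are {2, 4}.
For l_f = 2: m_f ∈ {m_i−1, m_i, m_i+1} ∩ [−2, 2] = {0, 1, 2} → 3 states.
For l_f = 4: m_f ∈ {m_i−1, m_i, m_i+1} ∩ [−4, 4] = {0, 1, 2} → 3 states.
Total: 6.

6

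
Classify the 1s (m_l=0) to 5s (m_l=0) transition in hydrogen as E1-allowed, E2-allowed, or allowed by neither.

neither

Δl = 0 − 0 = +0; l_i + l_f = 0.
Δm_l = +0.
E1 (Δl = ±1, |Δm_l| ≤ 1): not satisfied.
E2 (Δl = 0,±2, l_i+l_f ≥ 2, |Δm_l| ≤ 2): not satisfied.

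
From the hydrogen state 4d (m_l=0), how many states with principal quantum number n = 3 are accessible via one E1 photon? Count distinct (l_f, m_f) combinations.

E1 requires Δl = ±1, so l_f ∈ {1, 3}; with 0 ≤ l_f ≤ n_f−1 = 2, the allowed l_f values are {1}.
For l_f = 1: m_f ∈ {m_i−1, m_i, m_i+1} ∩ [−1, 1] = {-1, 0, 1} → 3 states.
Total: 3.

3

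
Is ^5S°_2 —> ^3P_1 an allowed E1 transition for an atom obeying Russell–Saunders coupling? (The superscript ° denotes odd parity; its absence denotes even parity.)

forbidden

Initial level: S=2, L=0, J=2, parity odd. Final level: S=1, L=1, J=1, parity even.
Parity must change: odd → even — satisfied.
ΔS = 0: S: 2 → 1 — violated.
ΔL = 0, ±1 (not L=0↔0): L: 0 → 1, ΔL = +1 — satisfied.
ΔJ = 0, ±1 (not J=0↔0): J: 2 → 1, ΔJ = -1 — satisfied.
Rule(s) violated: ΔS.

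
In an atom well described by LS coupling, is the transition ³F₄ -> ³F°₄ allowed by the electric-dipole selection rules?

Initial level: S=1, L=3, J=4, parity even. Final level: S=1, L=3, J=4, parity odd.
Parity must change: even → odd — ok.
ΔS = 0: S: 1 → 1 — ok.
ΔL = 0, ±1 (not L=0↔0): L: 3 → 3, ΔL = +0 — ok.
ΔJ = 0, ±1 (not J=0↔0): J: 4 → 4, ΔJ = +0 — ok.
All four E1 rules are satisfied.

allowed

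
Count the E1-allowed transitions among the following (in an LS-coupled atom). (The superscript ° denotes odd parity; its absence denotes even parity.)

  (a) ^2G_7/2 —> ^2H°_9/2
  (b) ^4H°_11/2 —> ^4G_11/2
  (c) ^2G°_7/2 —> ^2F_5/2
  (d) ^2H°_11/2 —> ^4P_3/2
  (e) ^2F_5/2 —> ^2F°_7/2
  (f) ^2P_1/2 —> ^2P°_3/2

5

(a) allowed
(b) allowed
(c) allowed
(d) forbidden (ΔS, ΔL, ΔJ fail)
(e) allowed
(f) allowed
Total allowed: 5 of 6.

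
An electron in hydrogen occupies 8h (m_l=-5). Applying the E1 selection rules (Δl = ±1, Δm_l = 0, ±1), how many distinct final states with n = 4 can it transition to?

E1 requires l_f ∈ {4, 6}, but neither lies in [0, 3], so no final state is reachable.
Total: 0.

0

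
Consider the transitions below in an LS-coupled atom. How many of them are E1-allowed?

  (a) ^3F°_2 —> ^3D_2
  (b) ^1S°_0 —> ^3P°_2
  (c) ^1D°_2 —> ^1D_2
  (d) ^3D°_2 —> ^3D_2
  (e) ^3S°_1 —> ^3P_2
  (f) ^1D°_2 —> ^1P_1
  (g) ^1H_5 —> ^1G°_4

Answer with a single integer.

(a) allowed
(b) forbidden (parity, ΔS, ΔJ fail)
(c) allowed
(d) allowed
(e) allowed
(f) allowed
(g) allowed
Total allowed: 6 of 7.

6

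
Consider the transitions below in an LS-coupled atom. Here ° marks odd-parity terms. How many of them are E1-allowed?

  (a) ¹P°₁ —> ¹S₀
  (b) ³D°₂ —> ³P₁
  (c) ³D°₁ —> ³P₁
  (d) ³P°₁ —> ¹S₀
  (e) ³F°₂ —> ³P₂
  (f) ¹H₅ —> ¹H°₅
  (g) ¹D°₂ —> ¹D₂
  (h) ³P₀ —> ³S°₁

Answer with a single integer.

(a) allowed
(b) allowed
(c) allowed
(d) forbidden (ΔS fails)
(e) forbidden (ΔL fails)
(f) allowed
(g) allowed
(h) allowed
Total allowed: 6 of 8.

6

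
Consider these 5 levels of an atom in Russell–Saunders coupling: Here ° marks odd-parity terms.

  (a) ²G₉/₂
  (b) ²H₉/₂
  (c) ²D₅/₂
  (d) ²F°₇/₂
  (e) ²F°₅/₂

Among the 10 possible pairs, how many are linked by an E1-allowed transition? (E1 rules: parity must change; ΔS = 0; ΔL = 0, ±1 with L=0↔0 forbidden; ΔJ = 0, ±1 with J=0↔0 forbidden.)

(a)–(b): forbidden (parity).
(a)–(c): forbidden (parity, ΔL, ΔJ).
(a)–(d): allowed.
(a)–(e): forbidden (ΔJ).
(b)–(c): forbidden (parity, ΔL, ΔJ).
(b)–(d): forbidden (ΔL).
(b)–(e): forbidden (ΔL, ΔJ).
(c)–(d): allowed.
(c)–(e): allowed.
(d)–(e): forbidden (parity).
Allowed pairs: 3 of 10.

3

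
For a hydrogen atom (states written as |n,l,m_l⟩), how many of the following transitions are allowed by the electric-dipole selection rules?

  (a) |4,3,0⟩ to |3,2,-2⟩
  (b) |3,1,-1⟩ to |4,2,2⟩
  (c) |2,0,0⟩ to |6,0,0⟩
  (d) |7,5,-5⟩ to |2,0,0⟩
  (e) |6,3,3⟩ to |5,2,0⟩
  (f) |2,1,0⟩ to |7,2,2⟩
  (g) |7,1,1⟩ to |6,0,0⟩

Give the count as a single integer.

(a) forbidden — Δm_l = -2 (E1 requires Δm_l = 0, ±1)
(b) forbidden — Δm_l = +3 (E1 requires Δm_l = 0, ±1)
(c) forbidden — Δl = +0 (E1 requires Δl = ±1)
(d) forbidden — Δl = -5 (E1 requires Δl = ±1); Δm_l = +5 (E1 requires Δm_l = 0, ±1)
(e) forbidden — Δm_l = -3 (E1 requires Δm_l = 0, ±1)
(f) forbidden — Δm_l = +2 (E1 requires Δm_l = 0, ±1)
(g) allowed
Total allowed: 1 of 7.

1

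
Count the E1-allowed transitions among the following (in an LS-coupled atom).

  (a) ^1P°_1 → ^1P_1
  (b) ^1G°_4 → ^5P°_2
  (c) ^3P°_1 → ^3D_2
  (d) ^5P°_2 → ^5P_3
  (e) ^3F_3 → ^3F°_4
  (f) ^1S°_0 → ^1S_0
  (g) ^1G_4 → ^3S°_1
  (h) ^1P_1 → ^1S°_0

5

(a) allowed
(b) forbidden (parity, ΔS, ΔL, ΔJ fail)
(c) allowed
(d) allowed
(e) allowed
(f) forbidden (ΔL, ΔJ fail)
(g) forbidden (ΔS, ΔL, ΔJ fail)
(h) allowed
Total allowed: 5 of 8.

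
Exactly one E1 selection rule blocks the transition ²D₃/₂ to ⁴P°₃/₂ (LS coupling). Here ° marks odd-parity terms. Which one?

Initial level: S=1/2, L=2, J=3/2, parity even. Final level: S=3/2, L=1, J=3/2, parity odd.
Parity must change: even → odd — ✓.
ΔS = 0: S: 1/2 → 3/2 — ✗.
ΔL = 0, ±1 (not L=0↔0): L: 2 → 1, ΔL = -1 — ✓.
ΔJ = 0, ±1 (not J=0↔0): J: 3/2 → 3/2, ΔJ = +0 — ✓.

the ΔS = 0 rule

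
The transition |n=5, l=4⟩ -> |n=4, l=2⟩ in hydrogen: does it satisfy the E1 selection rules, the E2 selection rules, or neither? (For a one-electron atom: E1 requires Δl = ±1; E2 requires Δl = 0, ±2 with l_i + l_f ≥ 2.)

E2

Δl = 2 − 4 = -2; l_i + l_f = 6.
E1 (Δl = ±1): not satisfied.
E2 (Δl = 0,±2, l_i+l_f ≥ 2): satisfied.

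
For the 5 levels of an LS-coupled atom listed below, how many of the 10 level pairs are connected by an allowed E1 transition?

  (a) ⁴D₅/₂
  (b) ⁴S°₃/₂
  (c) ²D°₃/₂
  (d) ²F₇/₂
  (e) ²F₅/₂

1

(a)–(b): forbidden (ΔL).
(a)–(c): forbidden (ΔS).
(a)–(d): forbidden (parity, ΔS).
(a)–(e): forbidden (parity, ΔS).
(b)–(c): forbidden (parity, ΔS, ΔL).
(b)–(d): forbidden (ΔS, ΔL, ΔJ).
(b)–(e): forbidden (ΔS, ΔL).
(c)–(d): forbidden (ΔJ).
(c)–(e): allowed.
(d)–(e): forbidden (parity).
Allowed pairs: 1 of 10.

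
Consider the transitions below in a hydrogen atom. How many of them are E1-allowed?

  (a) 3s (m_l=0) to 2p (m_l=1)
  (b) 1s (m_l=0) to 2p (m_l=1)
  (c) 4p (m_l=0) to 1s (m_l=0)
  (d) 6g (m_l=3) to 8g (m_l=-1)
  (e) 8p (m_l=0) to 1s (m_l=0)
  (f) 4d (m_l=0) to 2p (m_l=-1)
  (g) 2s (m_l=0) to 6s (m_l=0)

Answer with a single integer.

(a) allowed
(b) allowed
(c) allowed
(d) forbidden — Δl = +0 (E1 requires Δl = ±1); Δm_l = -4 (E1 requires Δm_l = 0, ±1)
(e) allowed
(f) allowed
(g) forbidden — Δl = +0 (E1 requires Δl = ±1)
Total allowed: 5 of 7.

5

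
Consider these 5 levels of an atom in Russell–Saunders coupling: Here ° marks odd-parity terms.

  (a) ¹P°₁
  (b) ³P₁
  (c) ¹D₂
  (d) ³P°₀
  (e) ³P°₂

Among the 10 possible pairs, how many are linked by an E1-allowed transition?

3

(a)–(b): forbidden (ΔS).
(a)–(c): allowed.
(a)–(d): forbidden (parity, ΔS).
(a)–(e): forbidden (parity, ΔS).
(b)–(c): forbidden (parity, ΔS).
(b)–(d): allowed.
(b)–(e): allowed.
(c)–(d): forbidden (ΔS, ΔJ).
(c)–(e): forbidden (ΔS).
(d)–(e): forbidden (parity, ΔJ).
Allowed pairs: 3 of 10.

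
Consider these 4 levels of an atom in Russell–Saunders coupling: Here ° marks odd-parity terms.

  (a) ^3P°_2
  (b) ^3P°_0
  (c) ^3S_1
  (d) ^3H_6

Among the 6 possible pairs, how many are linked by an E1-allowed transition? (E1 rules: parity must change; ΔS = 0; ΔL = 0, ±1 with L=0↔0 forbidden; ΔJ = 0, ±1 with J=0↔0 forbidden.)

2

(a)–(b): forbidden (parity, ΔJ).
(a)–(c): allowed.
(a)–(d): forbidden (ΔL, ΔJ).
(b)–(c): allowed.
(b)–(d): forbidden (ΔL, ΔJ).
(c)–(d): forbidden (parity, ΔL, ΔJ).
Allowed pairs: 2 of 6.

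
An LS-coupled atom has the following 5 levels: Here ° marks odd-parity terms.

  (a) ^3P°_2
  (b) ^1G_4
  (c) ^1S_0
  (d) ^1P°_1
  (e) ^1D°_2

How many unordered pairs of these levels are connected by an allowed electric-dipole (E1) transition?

(a)–(b): forbidden (ΔS, ΔL, ΔJ).
(a)–(c): forbidden (ΔS, ΔJ).
(a)–(d): forbidden (parity, ΔS).
(a)–(e): forbidden (parity, ΔS).
(b)–(c): forbidden (parity, ΔL, ΔJ).
(b)–(d): forbidden (ΔL, ΔJ).
(b)–(e): forbidden (ΔL, ΔJ).
(c)–(d): allowed.
(c)–(e): forbidden (ΔL, ΔJ).
(d)–(e): forbidden (parity).
Allowed pairs: 1 of 10.

1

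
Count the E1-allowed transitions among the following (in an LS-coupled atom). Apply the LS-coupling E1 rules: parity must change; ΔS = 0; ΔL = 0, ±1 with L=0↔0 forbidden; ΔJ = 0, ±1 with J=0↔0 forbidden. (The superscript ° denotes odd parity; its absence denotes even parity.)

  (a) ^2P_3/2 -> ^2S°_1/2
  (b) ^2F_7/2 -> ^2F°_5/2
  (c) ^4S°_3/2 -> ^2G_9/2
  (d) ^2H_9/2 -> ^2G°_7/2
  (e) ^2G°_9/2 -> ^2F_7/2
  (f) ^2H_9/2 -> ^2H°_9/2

5

(a) allowed
(b) allowed
(c) forbidden (ΔS, ΔL, ΔJ fail)
(d) allowed
(e) allowed
(f) allowed
Total allowed: 5 of 6.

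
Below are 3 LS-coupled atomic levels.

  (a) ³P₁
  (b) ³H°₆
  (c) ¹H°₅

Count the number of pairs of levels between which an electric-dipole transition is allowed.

(a)–(b): forbidden (ΔL, ΔJ).
(a)–(c): forbidden (ΔS, ΔL, ΔJ).
(b)–(c): forbidden (parity, ΔS).
Allowed pairs: 0 of 3.

0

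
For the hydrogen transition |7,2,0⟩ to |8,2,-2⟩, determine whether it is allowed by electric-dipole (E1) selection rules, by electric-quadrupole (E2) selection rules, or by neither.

Δl = 2 − 2 = +0; l_i + l_f = 4.
Δm_l = -2.
E1 (Δl = ±1, |Δm_l| ≤ 1): not satisfied.
E2 (Δl = 0,±2, l_i+l_f ≥ 2, |Δm_l| ≤ 2): satisfied.

E2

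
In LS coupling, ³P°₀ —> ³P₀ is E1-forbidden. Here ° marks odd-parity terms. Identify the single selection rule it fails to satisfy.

the J=0 ↔ J=0 exclusion

Initial level: S=1, L=1, J=0, parity odd. Final level: S=1, L=1, J=0, parity even.
Parity must change: odd → even — ✓.
ΔS = 0: S: 1 → 1 — ✓.
ΔL = 0, ±1 (not L=0↔0): L: 1 → 1, ΔL = +0 — ✓.
ΔJ = 0, ±1 (not J=0↔0): J: 0 → 0, ΔJ = +0 — ✗.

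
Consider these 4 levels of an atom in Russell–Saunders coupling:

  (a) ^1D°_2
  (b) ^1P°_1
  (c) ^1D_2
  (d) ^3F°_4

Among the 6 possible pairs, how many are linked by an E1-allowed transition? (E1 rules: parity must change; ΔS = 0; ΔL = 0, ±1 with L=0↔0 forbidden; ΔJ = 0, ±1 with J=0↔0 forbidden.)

(a)–(b): forbidden (parity).
(a)–(c): allowed.
(a)–(d): forbidden (parity, ΔS, ΔJ).
(b)–(c): allowed.
(b)–(d): forbidden (parity, ΔS, ΔL, ΔJ).
(c)–(d): forbidden (ΔS, ΔJ).
Allowed pairs: 2 of 6.

2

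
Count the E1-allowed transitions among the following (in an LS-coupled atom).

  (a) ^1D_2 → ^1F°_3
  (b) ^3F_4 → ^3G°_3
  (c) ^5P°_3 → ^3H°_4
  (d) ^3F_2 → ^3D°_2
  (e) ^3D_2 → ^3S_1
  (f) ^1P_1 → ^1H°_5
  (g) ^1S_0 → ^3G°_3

3

(a) allowed
(b) allowed
(c) forbidden (parity, ΔS, ΔL fail)
(d) allowed
(e) forbidden (parity, ΔL fail)
(f) forbidden (ΔL, ΔJ fail)
(g) forbidden (ΔS, ΔL, ΔJ fail)
Total allowed: 3 of 7.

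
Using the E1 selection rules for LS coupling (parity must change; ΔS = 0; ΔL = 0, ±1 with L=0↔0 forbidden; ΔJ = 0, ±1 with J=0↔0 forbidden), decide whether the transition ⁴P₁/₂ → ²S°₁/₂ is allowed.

forbidden

Reading off the term symbols: S 3/2→1/2, L 1→0, J 1/2→1/2, parity even→odd.
ΔL = 0, ±1 (not L=0↔0): L: 1 → 0, ΔL = -1 — ✓.
ΔJ = 0, ±1 (not J=0↔0): J: 1/2 → 1/2, ΔJ = +0 — ✓.
ΔS = 0: S: 3/2 → 1/2 — ✗.
Parity must change: even → odd — ✓.
Rule(s) violated: ΔS.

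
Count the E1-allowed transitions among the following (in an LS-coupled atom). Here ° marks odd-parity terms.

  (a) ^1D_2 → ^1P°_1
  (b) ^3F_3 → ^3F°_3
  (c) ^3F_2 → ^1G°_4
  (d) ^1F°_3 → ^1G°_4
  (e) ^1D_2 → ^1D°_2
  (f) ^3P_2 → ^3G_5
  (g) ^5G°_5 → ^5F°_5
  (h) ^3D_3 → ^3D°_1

(a) allowed
(b) allowed
(c) forbidden (ΔS, ΔJ fail)
(d) forbidden (parity fails)
(e) allowed
(f) forbidden (parity, ΔL, ΔJ fail)
(g) forbidden (parity fails)
(h) forbidden (ΔJ fails)
Total allowed: 3 of 8.

3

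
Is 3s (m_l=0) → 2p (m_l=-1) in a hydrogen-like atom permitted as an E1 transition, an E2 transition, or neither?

Δl = 1 − 0 = +1; l_i + l_f = 1.
Δm_l = -1.
E1 (Δl = ±1, |Δm_l| ≤ 1): satisfied.
E2 (Δl = 0,±2, l_i+l_f ≥ 2, |Δm_l| ≤ 2): not satisfied.

E1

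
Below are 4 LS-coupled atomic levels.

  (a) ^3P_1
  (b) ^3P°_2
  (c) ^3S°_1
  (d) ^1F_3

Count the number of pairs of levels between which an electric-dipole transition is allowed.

2

(a)–(b): allowed.
(a)–(c): allowed.
(a)–(d): forbidden (parity, ΔS, ΔL, ΔJ).
(b)–(c): forbidden (parity).
(b)–(d): forbidden (ΔS, ΔL).
(c)–(d): forbidden (ΔS, ΔL, ΔJ).
Allowed pairs: 2 of 6.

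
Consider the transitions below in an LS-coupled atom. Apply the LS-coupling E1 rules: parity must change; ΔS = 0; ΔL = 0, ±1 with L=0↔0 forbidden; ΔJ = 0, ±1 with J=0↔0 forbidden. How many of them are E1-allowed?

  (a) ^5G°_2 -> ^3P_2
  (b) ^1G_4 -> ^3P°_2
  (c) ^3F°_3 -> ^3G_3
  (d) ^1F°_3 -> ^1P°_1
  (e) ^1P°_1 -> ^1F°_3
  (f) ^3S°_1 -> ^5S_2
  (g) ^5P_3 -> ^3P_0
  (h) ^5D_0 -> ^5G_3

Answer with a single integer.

(a) forbidden (ΔS, ΔL fail)
(b) forbidden (ΔS, ΔL, ΔJ fail)
(c) allowed
(d) forbidden (parity, ΔL, ΔJ fail)
(e) forbidden (parity, ΔL, ΔJ fail)
(f) forbidden (ΔS, ΔL fail)
(g) forbidden (parity, ΔS, ΔJ fail)
(h) forbidden (parity, ΔL, ΔJ fail)
Total allowed: 1 of 8.

1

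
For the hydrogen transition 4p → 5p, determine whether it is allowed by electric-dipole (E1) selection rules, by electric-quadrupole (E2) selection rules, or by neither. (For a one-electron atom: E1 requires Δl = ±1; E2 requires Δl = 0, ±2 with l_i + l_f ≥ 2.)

E2

Δl = 1 − 1 = +0; l_i + l_f = 2.
E1 (Δl = ±1): not satisfied.
E2 (Δl = 0,±2, l_i+l_f ≥ 2): satisfied.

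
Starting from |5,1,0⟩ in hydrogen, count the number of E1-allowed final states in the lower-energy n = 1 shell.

E1 requires Δl = ±1, so l_f ∈ {0, 2}; with 0 ≤ l_f ≤ n_f−1 = 0, the allowed l_f values are {0}.
For l_f = 0: m_f ∈ {m_i−1, m_i, m_i+1} ∩ [−0, 0] = {0} → 1 state.
Total: 1.

1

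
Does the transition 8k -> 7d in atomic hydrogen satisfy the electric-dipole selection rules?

forbidden

l: 7 → 2 (Δl = -5). Δl = ±1 fails.
The transition is electric-dipole forbidden.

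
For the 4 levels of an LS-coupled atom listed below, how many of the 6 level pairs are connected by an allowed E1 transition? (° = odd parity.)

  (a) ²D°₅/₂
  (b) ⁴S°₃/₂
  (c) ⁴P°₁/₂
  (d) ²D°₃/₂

(a)–(b): forbidden (parity, ΔS, ΔL).
(a)–(c): forbidden (parity, ΔS, ΔJ).
(a)–(d): forbidden (parity).
(b)–(c): forbidden (parity).
(b)–(d): forbidden (parity, ΔS, ΔL).
(c)–(d): forbidden (parity, ΔS).
Allowed pairs: 0 of 6.

0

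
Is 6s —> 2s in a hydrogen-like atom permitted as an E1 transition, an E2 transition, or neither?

Δl = 0 − 0 = +0; l_i + l_f = 0.
E1 (Δl = ±1): not satisfied.
E2 (Δl = 0,±2, l_i+l_f ≥ 2): not satisfied.

neither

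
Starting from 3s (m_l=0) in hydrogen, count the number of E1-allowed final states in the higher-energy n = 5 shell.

3

E1 requires Δl = ±1, so l_f ∈ {-1, 1}; with 0 ≤ l_f ≤ n_f−1 = 4, the allowed l_f values are {1}.
For l_f = 1: m_f ∈ {m_i−1, m_i, m_i+1} ∩ [−1, 1] = {-1, 0, 1} → 3 states.
Total: 3.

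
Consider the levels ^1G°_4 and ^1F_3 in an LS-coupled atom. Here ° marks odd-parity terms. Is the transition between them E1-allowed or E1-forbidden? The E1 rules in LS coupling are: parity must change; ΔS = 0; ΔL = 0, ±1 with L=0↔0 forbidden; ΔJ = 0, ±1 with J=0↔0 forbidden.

allowed

Parity must change: odd → even — satisfied.
ΔS = 0: S: 0 → 0 — satisfied.
ΔL = 0, ±1 (not L=0↔0): L: 4 → 3, ΔL = -1 — satisfied.
ΔJ = 0, ±1 (not J=0↔0): J: 4 → 3, ΔJ = -1 — satisfied.
All four E1 rules are satisfied.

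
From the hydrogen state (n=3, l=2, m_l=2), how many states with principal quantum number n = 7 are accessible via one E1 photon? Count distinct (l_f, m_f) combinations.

4

E1 requires Δl = ±1, so l_f ∈ {1, 3}; with 0 ≤ l_f ≤ n_f−1 = 6, the allowed l_f values are {1, 3}.
For l_f = 1: m_f ∈ {m_i−1, m_i, m_i+1} ∩ [−1, 1] = {1} → 1 state.
For l_f = 3: m_f ∈ {m_i−1, m_i, m_i+1} ∩ [−3, 3] = {1, 2, 3} → 3 states.
Total: 4.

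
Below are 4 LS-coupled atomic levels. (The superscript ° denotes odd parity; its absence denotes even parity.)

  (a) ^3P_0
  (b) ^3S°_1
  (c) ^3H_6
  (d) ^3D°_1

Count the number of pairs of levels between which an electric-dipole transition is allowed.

(a)–(b): allowed.
(a)–(c): forbidden (parity, ΔL, ΔJ).
(a)–(d): allowed.
(b)–(c): forbidden (ΔL, ΔJ).
(b)–(d): forbidden (parity, ΔL).
(c)–(d): forbidden (ΔL, ΔJ).
Allowed pairs: 2 of 6.

2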